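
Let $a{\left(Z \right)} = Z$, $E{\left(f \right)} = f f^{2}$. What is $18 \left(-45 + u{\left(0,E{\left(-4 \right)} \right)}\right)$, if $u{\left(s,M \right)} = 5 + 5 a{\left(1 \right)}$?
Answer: $-630$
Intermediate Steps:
$E{\left(f \right)} = f^{3}$
$u{\left(s,M \right)} = 10$ ($u{\left(s,M \right)} = 5 + 5 \cdot 1 = 5 + 5 = 10$)
$18 \left(-45 + u{\left(0,E{\left(-4 \right)} \right)}\right) = 18 \left(-45 + 10\right) = 18 \left(-35\right) = -630$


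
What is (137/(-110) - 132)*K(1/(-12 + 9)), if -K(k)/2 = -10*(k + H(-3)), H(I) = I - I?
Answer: 29314/33 ≈ 888.30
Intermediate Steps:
H(I) = 0
K(k) = 20*k (K(k) = -(-20)*(k + 0) = -(-20)*k = 20*k)
(137/(-110) - 132)*K(1/(-12 + 9)) = (137/(-110) - 132)*(20/(-12 + 9)) = (137*(-1/110) - 132)*(20/(-3)) = (-137/110 - 132)*(20*(-1/3)) = -14657/110*(-20/3) = 29314/33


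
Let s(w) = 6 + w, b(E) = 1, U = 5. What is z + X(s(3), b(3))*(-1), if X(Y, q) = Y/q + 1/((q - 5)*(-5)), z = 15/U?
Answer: -121/20 ≈ -6.0500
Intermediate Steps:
z = 3 (z = 15/5 = 15*(1/5) = 3)
X(Y, q) = -1/(5*(-5 + q)) + Y/q (X(Y, q) = Y/q - 1/5/(-5 + q) = Y/q - 1/(5*(-5 + q)) = -1/(5*(-5 + q)) + Y/q)
z + X(s(3), b(3))*(-1) = 3 + ((-5*(6 + 3) - 1/5*1 + (6 + 3)*1)/(1*(-5 + 1)))*(-1) = 3 + (1*(-5*9 - 1/5 + 9*1)/(-4))*(-1) = 3 + (1*(-1/4)*(-45 - 1/5 + 9))*(-1) = 3 + (1*(-1/4)*(-181/5))*(-1) = 3 + (181/20)*(-1) = 3 - 181/20 = -121/20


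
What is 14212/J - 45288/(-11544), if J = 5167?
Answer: 448273/67171 ≈ 6.6736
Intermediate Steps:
14212/J - 45288/(-11544) = 14212/5167 - 45288/(-11544) = 14212*(1/5167) - 45288*(-1/11544) = 14212/5167 + 51/13 = 448273/67171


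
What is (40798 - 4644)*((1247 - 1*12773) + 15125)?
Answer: 130118246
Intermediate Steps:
(40798 - 4644)*((1247 - 1*12773) + 15125) = 36154*((1247 - 12773) + 15125) = 36154*(-11526 + 15125) = 36154*3599 = 130118246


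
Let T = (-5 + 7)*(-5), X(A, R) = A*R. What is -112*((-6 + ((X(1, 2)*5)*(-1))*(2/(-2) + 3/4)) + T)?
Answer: 1512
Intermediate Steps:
T = -10 (T = 2*(-5) = -10)
-112*((-6 + ((X(1, 2)*5)*(-1))*(2/(-2) + 3/4)) + T) = -112*((-6 + (((1*2)*5)*(-1))*(2/(-2) + 3/4)) - 10) = -112*((-6 + ((2*5)*(-1))*(2*(-1/2) + 3*(1/4))) - 10) = -112*((-6 + (10*(-1))*(-1 + 3/4)) - 10) = -112*((-6 - 10*(-1/4)) - 10) = -112*((-6 + 5/2) - 10) = -112*(-7/2 - 10) = -112*(-27/2) = 1512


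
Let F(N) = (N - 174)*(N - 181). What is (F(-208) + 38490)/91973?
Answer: 187088/91973 ≈ 2.0342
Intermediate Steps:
F(N) = (-181 + N)*(-174 + N) (F(N) = (-174 + N)*(-181 + N) = (-181 + N)*(-174 + N))
(F(-208) + 38490)/91973 = ((31494 + (-208)**2 - 355*(-208)) + 38490)/91973 = ((31494 + 43264 + 73840) + 38490)*(1/91973) = (148598 + 38490)*(1/91973) = 187088*(1/91973) = 187088/91973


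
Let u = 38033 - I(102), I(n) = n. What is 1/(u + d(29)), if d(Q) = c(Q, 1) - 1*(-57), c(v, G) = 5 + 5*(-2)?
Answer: 1/37983 ≈ 2.6328e-5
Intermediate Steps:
c(v, G) = -5 (c(v, G) = 5 - 10 = -5)
u = 37931 (u = 38033 - 1*102 = 38033 - 102 = 37931)
d(Q) = 52 (d(Q) = -5 - 1*(-57) = -5 + 57 = 52)
1/(u + d(29)) = 1/(37931 + 52) = 1/37983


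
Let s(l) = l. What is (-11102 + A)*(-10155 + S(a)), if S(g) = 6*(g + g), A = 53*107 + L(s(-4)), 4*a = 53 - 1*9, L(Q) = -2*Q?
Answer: 54354729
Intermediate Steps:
a = 11 (a = (53 - 1*9)/4 = (53 - 9)/4 = (1/4)*44 = 11)
A = 5679 (A = 53*107 - 2*(-4) = 5671 + 8 = 5679)
S(g) = 12*g (S(g) = 6*(2*g) = 12*g)
(-11102 + A)*(-10155 + S(a)) = (-11102 + 5679)*(-10155 + 12*11) = -5423*(-10155 + 132) = -5423*(-10023) = 54354729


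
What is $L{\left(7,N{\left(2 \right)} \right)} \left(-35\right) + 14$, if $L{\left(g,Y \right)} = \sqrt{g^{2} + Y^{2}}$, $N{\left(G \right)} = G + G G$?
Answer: $14 - 35 \sqrt{85} \approx -308.68$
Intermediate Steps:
$N{\left(G \right)} = G + G^{2}$
$L{\left(g,Y \right)} = \sqrt{Y^{2} + g^{2}}$
$L{\left(7,N{\left(2 \right)} \right)} \left(-35\right) + 14 = \sqrt{\left(2 \left(1 + 2\right)\right)^{2} + 7^{2}} \left(-35\right) + 14 = \sqrt{\left(2 \cdot 3\right)^{2} + 49} \left(-35\right) + 14 = \sqrt{6^{2} + 49} \left(-35\right) + 14 = \sqrt{36 + 49} \left(-35\right) + 14 = \sqrt{85} \left(-35\right) + 14 = - 35 \sqrt{85} + 14 = 14 - 35 \sqrt{85}$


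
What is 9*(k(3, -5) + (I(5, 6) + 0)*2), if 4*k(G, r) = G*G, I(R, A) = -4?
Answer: -207/4 ≈ -51.750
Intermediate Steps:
k(G, r) = G**2/4 (k(G, r) = (G*G)/4 = G**2/4)
9*(k(3, -5) + (I(5, 6) + 0)*2) = 9*((1/4)*3**2 + (-4 + 0)*2) = 9*((1/4)*9 - 4*2) = 9*(9/4 - 8) = 9*(-23/4) = -207/4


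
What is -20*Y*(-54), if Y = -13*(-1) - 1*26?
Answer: -14040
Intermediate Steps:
Y = -13 (Y = 13 - 26 = -13)
-20*Y*(-54) = -20*(-13)*(-54) = 260*(-54) = -14040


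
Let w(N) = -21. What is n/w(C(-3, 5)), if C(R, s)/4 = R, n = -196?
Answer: 28/3 ≈ 9.3333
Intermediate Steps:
C(R, s) = 4*R
n/w(C(-3, 5)) = -196/(-21) = -196*(-1/21) = 28/3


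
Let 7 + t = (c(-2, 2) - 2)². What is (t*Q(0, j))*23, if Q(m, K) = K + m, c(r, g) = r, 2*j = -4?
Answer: -414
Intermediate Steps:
j = -2 (j = (½)*(-4) = -2)
t = 9 (t = -7 + (-2 - 2)² = -7 + (-4)² = -7 + 16 = 9)
(t*Q(0, j))*23 = (9*(-2 + 0))*23 = (9*(-2))*23 = -18*23 = -414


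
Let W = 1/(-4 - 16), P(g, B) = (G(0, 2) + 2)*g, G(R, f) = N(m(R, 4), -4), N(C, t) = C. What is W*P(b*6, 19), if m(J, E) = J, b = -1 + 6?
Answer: -3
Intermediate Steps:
b = 5
G(R, f) = R
P(g, B) = 2*g (P(g, B) = (0 + 2)*g = 2*g)
W = -1/20 (W = 1/(-20) = -1/20 ≈ -0.050000)
W*P(b*6, 19) = -5*6/10 = -30/10 = -1/20*60 = -3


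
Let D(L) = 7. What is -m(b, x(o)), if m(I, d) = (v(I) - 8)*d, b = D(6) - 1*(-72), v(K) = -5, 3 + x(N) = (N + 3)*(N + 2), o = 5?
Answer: 689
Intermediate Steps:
x(N) = -3 + (2 + N)*(3 + N) (x(N) = -3 + (N + 3)*(N + 2) = -3 + (3 + N)*(2 + N) = -3 + (2 + N)*(3 + N))
b = 79 (b = 7 - 1*(-72) = 7 + 72 = 79)
m(I, d) = -13*d (m(I, d) = (-5 - 8)*d = -13*d)
-m(b, x(o)) = -(-13)*(3 + 5² + 5*5) = -(-13)*(3 + 25 + 25) = -(-13)*53 = -1*(-689) = 689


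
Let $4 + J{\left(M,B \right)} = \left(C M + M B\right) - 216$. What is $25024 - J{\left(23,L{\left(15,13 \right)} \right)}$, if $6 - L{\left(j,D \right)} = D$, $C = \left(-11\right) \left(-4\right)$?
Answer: $24393$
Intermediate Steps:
$C = 44$
$L{\left(j,D \right)} = 6 - D$
$J{\left(M,B \right)} = -220 + 44 M + B M$ ($J{\left(M,B \right)} = -4 - \left(216 - 44 M - M B\right) = -4 - \left(216 - 44 M - B M\right) = -4 + \left(-216 + 44 M + B M\right) = -220 + 44 M + B M$)
$25024 - J{\left(23,L{\left(15,13 \right)} \right)} = 25024 - \left(-220 + 44 \cdot 23 + \left(6 - 13\right) 23\right) = 25024 - \left(-220 + 1012 + \left(6 - 13\right) 23\right) = 25024 - \left(-220 + 1012 - 161\right) = 25024 - 631 = 24393$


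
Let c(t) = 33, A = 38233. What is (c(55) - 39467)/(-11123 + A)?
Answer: -19717/13555 ≈ -1.4546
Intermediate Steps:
(c(55) - 39467)/(-11123 + A) = (33 - 39467)/(-11123 + 38233) = -39434/27110 = -39434*1/27110 = -19717/13555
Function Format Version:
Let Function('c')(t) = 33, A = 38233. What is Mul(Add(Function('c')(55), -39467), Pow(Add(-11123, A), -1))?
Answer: Rational(-19717, 13555) ≈ -1.4546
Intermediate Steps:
Mul(Add(Function('c')(55), -39467), Pow(Add(-11123, A), -1)) = Mul(Add(33, -39467), Pow(Add(-11123, 38233), -1)) = Mul(-39434, Pow(27110, -1)) = Mul(-39434, Rational(1, 27110)) = Rational(-19717, 13555)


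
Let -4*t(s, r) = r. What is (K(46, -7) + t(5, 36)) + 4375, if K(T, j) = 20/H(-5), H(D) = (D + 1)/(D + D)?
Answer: 4416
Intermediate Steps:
t(s, r) = -r/4
H(D) = (1 + D)/(2*D) (H(D) = (1 + D)/((2*D)) = (1 + D)*(1/(2*D)) = (1 + D)/(2*D))
K(T, j) = 50 (K(T, j) = 20/(((1/2)*(1 - 5)/(-5))) = 20/(((1/2)*(-1/5)*(-4))) = 20/(2/5) = 20*(5/2) = 50)
(K(46, -7) + t(5, 36)) + 4375 = (50 - 1/4*36) + 4375 = (50 - 9) + 4375 = 41 + 4375 = 4416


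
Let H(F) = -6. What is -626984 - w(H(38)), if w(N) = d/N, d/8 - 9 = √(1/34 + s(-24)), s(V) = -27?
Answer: -626972 + 2*I*√31178/51 ≈ -6.2697e+5 + 6.9244*I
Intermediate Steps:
d = 72 + 4*I*√31178/17 (d = 72 + 8*√(1/34 - 27) = 72 + 8*√(-917/34) = 72 + 8*(I*√31178/34) = 72 + 4*I*√31178/17 ≈ 72.0 + 41.547*I)
w(N) = (72 + 4*I*√31178/17)/N
-626984 - w(H(38)) = -626984 - 4*(306 + I*√31178)/(17*(-6)) = -626984 - 4*(-1)*(306 + I*√31178)/(17*6) = -626984 - (-12 - 2*I*√31178/51) = -626984 + (12 + 2*I*√31178/51) = -626972 + 2*I*√31178/51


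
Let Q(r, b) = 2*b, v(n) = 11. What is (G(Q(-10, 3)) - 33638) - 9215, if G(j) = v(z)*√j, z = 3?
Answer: -42853 + 11*√6 ≈ -42826.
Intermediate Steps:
G(j) = 11*√j
(G(Q(-10, 3)) - 33638) - 9215 = (11*√(2*3) - 33638) - 9215 = (11*√6 - 33638) - 9215 = (-33638 + 11*√6) - 9215 = -42853 + 11*√6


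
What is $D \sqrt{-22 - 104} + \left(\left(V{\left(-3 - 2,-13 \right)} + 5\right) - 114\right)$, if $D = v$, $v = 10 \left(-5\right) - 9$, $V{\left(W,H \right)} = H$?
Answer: $-122 - 177 i \sqrt{14} \approx -122.0 - 662.27 i$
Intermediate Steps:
$v = -59$ ($v = -50 - 9 = -59$)
$D = -59$
$D \sqrt{-22 - 104} + \left(\left(V{\left(-3 - 2,-13 \right)} + 5\right) - 114\right) = - 59 \sqrt{-22 - 104} + \left(\left(-13 + 5\right) - 114\right) = - 59 \sqrt{-126} - 122 = - 59 \cdot 3 i \sqrt{14} - 122 = - 177 i \sqrt{14} - 122 = -122 - 177 i \sqrt{14}$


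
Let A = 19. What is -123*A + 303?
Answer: -2034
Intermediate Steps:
-123*A + 303 = -123*19 + 303 = -2337 + 303 = -2034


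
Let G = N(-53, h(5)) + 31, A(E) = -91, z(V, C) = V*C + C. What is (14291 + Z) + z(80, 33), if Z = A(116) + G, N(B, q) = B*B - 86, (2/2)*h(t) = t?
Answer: 19627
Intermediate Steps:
z(V, C) = C + C*V (z(V, C) = C*V + C = C + C*V)
h(t) = t
N(B, q) = -86 + B**2 (N(B, q) = B**2 - 86 = -86 + B**2)
G = 2754 (G = (-86 + (-53)**2) + 31 = (-86 + 2809) + 31 = 2723 + 31 = 2754)
Z = 2663 (Z = -91 + 2754 = 2663)
(14291 + Z) + z(80, 33) = (14291 + 2663) + 33*(1 + 80) = 16954 + 33*81 = 16954 + 2673 = 19627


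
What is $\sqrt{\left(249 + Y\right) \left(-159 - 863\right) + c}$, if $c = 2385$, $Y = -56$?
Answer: $i \sqrt{194861} \approx 441.43 i$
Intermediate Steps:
$\sqrt{\left(249 + Y\right) \left(-159 - 863\right) + c} = \sqrt{\left(249 - 56\right) \left(-159 - 863\right) + 2385} = \sqrt{193 \left(-1022\right) + 2385} = \sqrt{-197246 + 2385} = \sqrt{-194861} = i \sqrt{194861}$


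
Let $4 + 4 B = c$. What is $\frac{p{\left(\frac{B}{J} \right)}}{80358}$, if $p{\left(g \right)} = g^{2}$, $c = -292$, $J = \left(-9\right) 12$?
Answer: $\frac{1369}{234323928} \approx 5.8423 \cdot 10^{-6}$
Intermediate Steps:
$J = -108$
$B = -74$ ($B = -1 + \frac{1}{4} \left(-292\right) = -1 - 73 = -74$)
$\frac{p{\left(\frac{B}{J} \right)}}{80358} = \frac{\left(- \frac{74}{-108}\right)^{2}}{80358} = \left(\left(-74\right) \left(- \frac{1}{108}\right)\right)^{2} \cdot \frac{1}{80358} = \left(\frac{37}{54}\right)^{2} \cdot \frac{1}{80358} = \frac{1369}{2916} \cdot \frac{1}{80358} = \frac{1369}{234323928}$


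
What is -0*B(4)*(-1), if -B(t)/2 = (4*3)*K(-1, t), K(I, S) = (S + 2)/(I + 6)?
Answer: 0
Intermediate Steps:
K(I, S) = (2 + S)/(6 + I)
B(t) = -48/5 - 24*t/5 (B(t) = -2*4*3*(2 + t)/(6 - 1) = -24*(2 + t)/5 = -24*(⅖ + t/5) = -2*(24/5 + 12*t/5) = -48/5 - 24*t/5)
-0*B(4)*(-1) = -0*(-48/5 - 24/5*4)*(-1) = -0*(-48/5 - 96/5)*(-1) = -0*(-144/5*(-1)) = -0*144/5 = -17*0 = 0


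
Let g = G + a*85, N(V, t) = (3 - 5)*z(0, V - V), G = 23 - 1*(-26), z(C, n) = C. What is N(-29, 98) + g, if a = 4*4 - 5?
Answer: 984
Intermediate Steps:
a = 11 (a = 16 - 5 = 11)
G = 49 (G = 23 + 26 = 49)
N(V, t) = 0 (N(V, t) = (3 - 5)*0 = -2*0 = 0)
g = 984 (g = 49 + 11*85 = 49 + 935 = 984)
N(-29, 98) + g = 0 + 984 = 984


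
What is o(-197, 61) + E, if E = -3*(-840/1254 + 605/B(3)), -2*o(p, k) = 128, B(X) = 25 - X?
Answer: -60397/418 ≈ -144.49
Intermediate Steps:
o(p, k) = -64 (o(p, k) = -1/2*128 = -64)
E = -33645/418 (E = -3*(-840/1254 + 605/(25 - 1*3)) = -3*(-840*1/1254 + 605/(25 - 3)) = -3*(-140/209 + 605/22) = -3*(-140/209 + 605*(1/22)) = -3*(-140/209 + 55/2) = -3*11215/418 = -33645/418 ≈ -80.490)
o(-197, 61) + E = -64 - 33645/418 = -60397/418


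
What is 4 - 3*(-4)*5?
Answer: 64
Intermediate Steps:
4 - 3*(-4)*5 = 4 + 12*5 = 4 + 60 = 64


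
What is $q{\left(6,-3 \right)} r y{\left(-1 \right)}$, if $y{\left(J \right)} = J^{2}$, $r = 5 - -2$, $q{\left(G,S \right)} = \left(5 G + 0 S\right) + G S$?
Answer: $84$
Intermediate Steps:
$q{\left(G,S \right)} = 5 G + G S$ ($q{\left(G,S \right)} = \left(5 G + 0\right) + G S = 5 G + G S$)
$r = 7$ ($r = 5 + 2 = 7$)
$q{\left(6,-3 \right)} r y{\left(-1 \right)} = 6 \left(5 - 3\right) 7 \left(-1\right)^{2} = 6 \cdot 2 \cdot 7 \cdot 1 = 12 \cdot 7 \cdot 1 = 84 \cdot 1 = 84$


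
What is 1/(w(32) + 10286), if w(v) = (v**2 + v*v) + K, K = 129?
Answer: 1/12463 ≈ 8.0238e-5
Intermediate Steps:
w(v) = 129 + 2*v**2 (w(v) = (v**2 + v*v) + 129 = (v**2 + v**2) + 129 = 2*v**2 + 129 = 129 + 2*v**2)
1/(w(32) + 10286) = 1/((129 + 2*32**2) + 10286) = 1/((129 + 2*1024) + 10286) = 1/((129 + 2048) + 10286) = 1/(2177 + 10286) = 1/12463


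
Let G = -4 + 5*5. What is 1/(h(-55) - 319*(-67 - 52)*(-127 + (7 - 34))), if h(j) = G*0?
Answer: -1/5845994 ≈ -1.7106e-7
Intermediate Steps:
G = 21 (G = -4 + 25 = 21)
h(j) = 0 (h(j) = 21*0 = 0)
1/(h(-55) - 319*(-67 - 52)*(-127 + (7 - 34))) = 1/(0 - 319*(-67 - 52)*(-127 + (7 - 34))) = 1/(0 - (-37961)*(-127 - 27)) = 1/(0 - (-37961)*(-154)) = 1/(0 - 319*18326) = 1/(0 - 5845994) = 1/(-5845994) = -1/5845994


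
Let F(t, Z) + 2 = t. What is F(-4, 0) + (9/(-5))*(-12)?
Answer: 78/5 ≈ 15.600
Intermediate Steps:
F(t, Z) = -2 + t
F(-4, 0) + (9/(-5))*(-12) = (-2 - 4) + (9/(-5))*(-12) = -6 + (9*(-⅕))*(-12) = -6 - 9/5*(-12) = -6 + 108/5 = 78/5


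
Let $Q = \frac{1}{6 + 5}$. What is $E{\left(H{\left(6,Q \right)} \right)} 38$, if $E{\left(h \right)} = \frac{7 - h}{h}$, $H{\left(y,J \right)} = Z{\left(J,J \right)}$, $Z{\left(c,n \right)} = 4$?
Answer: $\frac{57}{2} \approx 28.5$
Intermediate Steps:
$Q = \frac{1}{11} \approx 0.090909$
$H{\left(y,J \right)} = 4$
$E{\left(h \right)} = \frac{7 - h}{h}$
$E{\left(H{\left(6,Q \right)} \right)} 38 = \frac{7 - 4}{4} \cdot 38 = \frac{1}{4} \cdot 3 \cdot 38 = \frac{3}{4} \cdot 38 = \frac{57}{2}$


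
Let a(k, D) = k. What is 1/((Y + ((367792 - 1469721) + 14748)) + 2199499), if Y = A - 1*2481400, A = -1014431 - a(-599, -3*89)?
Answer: -1/2382914 ≈ -4.1965e-7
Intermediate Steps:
A = -1013832 (A = -1014431 - 1*(-599) = -1014431 + 599 = -1013832)
Y = -3495232 (Y = -1013832 - 1*2481400 = -1013832 - 2481400 = -3495232)
1/((Y + ((367792 - 1469721) + 14748)) + 2199499) = 1/((-3495232 + ((367792 - 1469721) + 14748)) + 2199499) = 1/((-3495232 + (-1101929 + 14748)) + 2199499) = 1/((-3495232 - 1087181) + 2199499) = 1/(-4582413 + 2199499) = 1/(-2382914) = -1/2382914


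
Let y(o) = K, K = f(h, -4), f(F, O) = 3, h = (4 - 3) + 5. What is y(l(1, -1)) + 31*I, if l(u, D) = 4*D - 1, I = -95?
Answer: -2942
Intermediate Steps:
h = 6 (h = 1 + 5 = 6)
l(u, D) = -1 + 4*D
K = 3
y(o) = 3
y(l(1, -1)) + 31*I = 3 + 31*(-95) = 3 - 2945 = -2942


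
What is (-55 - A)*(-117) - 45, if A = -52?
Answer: 306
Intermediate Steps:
(-55 - A)*(-117) - 45 = (-55 - 1*(-52))*(-117) - 45 = (-55 + 52)*(-117) - 45 = -3*(-117) - 45 = 351 - 45 = 306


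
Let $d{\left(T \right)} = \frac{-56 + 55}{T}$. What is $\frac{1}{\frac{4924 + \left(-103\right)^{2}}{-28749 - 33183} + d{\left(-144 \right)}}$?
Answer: $- \frac{743184}{181235} \approx -4.1007$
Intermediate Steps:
$d{\left(T \right)} = - \frac{1}{T}$
$\frac{1}{\frac{4924 + \left(-103\right)^{2}}{-28749 - 33183} + d{\left(-144 \right)}} = \frac{1}{\frac{4924 + \left(-103\right)^{2}}{-28749 - 33183} - \frac{1}{-144}} = \frac{1}{\frac{4924 + 10609}{-61932} - - \frac{1}{144}} = \frac{1}{15533 \left(- \frac{1}{61932}\right) + \frac{1}{144}} = \frac{1}{- \frac{15533}{61932} + \frac{1}{144}} = \frac{1}{- \frac{181235}{743184}} = - \frac{743184}{181235}$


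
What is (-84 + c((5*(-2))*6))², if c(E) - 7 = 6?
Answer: 5041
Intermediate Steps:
c(E) = 13 (c(E) = 7 + 6 = 13)
(-84 + c((5*(-2))*6))² = (-84 + 13)² = (-71)² = 5041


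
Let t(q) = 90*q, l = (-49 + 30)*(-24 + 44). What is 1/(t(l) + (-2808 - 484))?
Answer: -1/37492 ≈ -2.6672e-5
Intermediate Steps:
l = -380 (l = -19*20 = -380)
1/(t(l) + (-2808 - 484)) = 1/(90*(-380) + (-2808 - 484)) = 1/(-34200 - 3292) = 1/(-37492) = -1/37492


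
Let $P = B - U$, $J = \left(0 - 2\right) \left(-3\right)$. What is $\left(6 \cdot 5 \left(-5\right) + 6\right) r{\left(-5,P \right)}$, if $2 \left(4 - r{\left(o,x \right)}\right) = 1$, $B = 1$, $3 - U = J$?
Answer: $-504$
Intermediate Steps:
$J = 6$ ($J = \left(-2\right) \left(-3\right) = 6$)
$U = -3$ ($U = 3 - 6 = -3$)
$P = 4$ ($P = 1 - -3 = 1 + 3 = 4$)
$r{\left(o,x \right)} = \frac{7}{2}$ ($r{\left(o,x \right)} = 4 - \frac{1}{2} = \frac{7}{2}$)
$\left(6 \cdot 5 \left(-5\right) + 6\right) r{\left(-5,P \right)} = \left(6 \cdot 5 \left(-5\right) + 6\right) \frac{7}{2} = \left(6 \left(-25\right) + 6\right) \frac{7}{2} = \left(-150 + 6\right) \frac{7}{2} = \left(-144\right) \frac{7}{2} = -504$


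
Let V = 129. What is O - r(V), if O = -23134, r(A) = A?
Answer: -23263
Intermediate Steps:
O - r(V) = -23134 - 1*129 = -23134 - 129 = -23263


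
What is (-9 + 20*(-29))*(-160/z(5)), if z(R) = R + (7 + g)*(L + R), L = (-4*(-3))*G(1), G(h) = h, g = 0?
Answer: 760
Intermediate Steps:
L = 12 (L = -4*(-3)*1 = 12*1 = 12)
z(R) = 84 + 8*R (z(R) = R + (7 + 0)*(12 + R) = R + 7*(12 + R) = R + (84 + 7*R) = 84 + 8*R)
(-9 + 20*(-29))*(-160/z(5)) = (-9 + 20*(-29))*(-160/(84 + 8*5)) = (-9 - 580)*(-160/(84 + 40)) = -(-94240)/124 = -589*(-40/31) = 760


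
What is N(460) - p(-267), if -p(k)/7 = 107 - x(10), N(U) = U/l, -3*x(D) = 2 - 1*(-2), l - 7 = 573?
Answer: 66044/87 ≈ 759.13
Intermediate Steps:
l = 580 (l = 7 + 573 = 580)
x(D) = -4/3 (x(D) = -(2 - 1*(-2))/3 = -(2 + 2)/3 = -⅓*4 = -4/3)
N(U) = U/580
p(k) = -2275/3 (p(k) = -7*(107 - 1*(-4/3)) = -7*(107 + 4/3) = -7*325/3 = -2275/3)
N(460) - p(-267) = (1/580)*460 - 1*(-2275/3) = 23/29 + 2275/3 = 66044/87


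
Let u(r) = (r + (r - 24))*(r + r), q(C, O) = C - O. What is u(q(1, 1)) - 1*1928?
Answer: -1928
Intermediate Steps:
u(r) = 2*r*(-24 + 2*r) (u(r) = (r + (-24 + r))*(2*r) = (-24 + 2*r)*(2*r) = 2*r*(-24 + 2*r))
u(q(1, 1)) - 1*1928 = 4*(1 - 1*1)*(-12 + (1 - 1*1)) - 1*1928 = 4*(1 - 1)*(-12 + (1 - 1)) - 1928 = 4*0*(-12 + 0) - 1928 = 4*0*(-12) - 1928 = 0 - 1928 = -1928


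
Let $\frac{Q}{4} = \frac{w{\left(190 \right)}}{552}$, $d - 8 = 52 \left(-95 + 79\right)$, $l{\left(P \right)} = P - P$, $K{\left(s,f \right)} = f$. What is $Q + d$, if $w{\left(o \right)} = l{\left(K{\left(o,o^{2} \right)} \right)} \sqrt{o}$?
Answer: $-824$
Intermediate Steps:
$l{\left(P \right)} = 0$
$w{\left(o \right)} = 0$ ($w{\left(o \right)} = 0 \sqrt{o} = 0$)
$d = -824$ ($d = 8 + 52 \left(-95 + 79\right) = 8 + 52 \left(-16\right) = 8 - 832 = -824$)
$Q = 0$ ($Q = 4 \cdot \frac{0}{552} = 4 \cdot 0 \cdot \frac{1}{552} = 4 \cdot 0 = 0$)
$Q + d = 0 - 824 = -824$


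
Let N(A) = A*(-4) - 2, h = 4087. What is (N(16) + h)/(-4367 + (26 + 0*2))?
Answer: -4021/4341 ≈ -0.92628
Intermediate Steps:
N(A) = -2 - 4*A (N(A) = -4*A - 2 = -2 - 4*A)
(N(16) + h)/(-4367 + (26 + 0*2)) = ((-2 - 4*16) + 4087)/(-4367 + (26 + 0*2)) = ((-2 - 64) + 4087)/(-4367 + (26 + 0)) = (-66 + 4087)/(-4367 + 26) = 4021/(-4341) = 4021*(-1/4341) = -4021/4341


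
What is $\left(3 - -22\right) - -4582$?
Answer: $4607$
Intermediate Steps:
$\left(3 - -22\right) - -4582 = \left(3 + 22\right) + 4582 = 25 + 4582 = 4607$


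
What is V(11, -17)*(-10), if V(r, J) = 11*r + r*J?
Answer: 660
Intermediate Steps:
V(r, J) = 11*r + J*r
V(11, -17)*(-10) = (11*(11 - 17))*(-10) = (11*(-6))*(-10) = -66*(-10) = 660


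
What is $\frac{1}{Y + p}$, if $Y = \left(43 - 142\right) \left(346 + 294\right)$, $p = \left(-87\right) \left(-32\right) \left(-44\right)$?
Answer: $- \frac{1}{185856} \approx -5.3805 \cdot 10^{-6}$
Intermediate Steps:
$p = -122496$ ($p = 2784 \left(-44\right) = -122496$)
$Y = -63360$ ($Y = \left(-99\right) 640 = -63360$)
$\frac{1}{Y + p} = \frac{1}{-63360 - 122496} = \frac{1}{-185856} = - \frac{1}{185856}$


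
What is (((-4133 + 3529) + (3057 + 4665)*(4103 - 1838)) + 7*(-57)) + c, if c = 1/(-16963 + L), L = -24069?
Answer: 717622065463/41032 ≈ 1.7489e+7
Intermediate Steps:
c = -1/41032 (c = 1/(-16963 - 24069) = 1/(-41032) = -1/41032 ≈ -2.4371e-5)
(((-4133 + 3529) + (3057 + 4665)*(4103 - 1838)) + 7*(-57)) + c = (((-4133 + 3529) + (3057 + 4665)*(4103 - 1838)) + 7*(-57)) - 1/41032 = ((-604 + 7722*2265) - 399) - 1/41032 = ((-604 + 17490330) - 399) - 1/41032 = (17489726 - 399) - 1/41032 = 17489327 - 1/41032 = 717622065463/41032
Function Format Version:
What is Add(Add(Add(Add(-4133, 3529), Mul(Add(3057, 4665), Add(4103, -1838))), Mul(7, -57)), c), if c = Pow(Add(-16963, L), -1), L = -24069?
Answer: Rational(717622065463, 41032) ≈ 1.7489e+7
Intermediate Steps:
c = Rational(-1, 41032) (c = Pow(Add(-16963, -24069), -1) = Pow(-41032, -1) = Rational(-1, 41032) ≈ -2.4371e-5)
Add(Add(Add(Add(-4133, 3529), Mul(Add(3057, 4665), Add(4103, -1838))), Mul(7, -57)), c) = Add(Add(Add(Add(-4133, 3529), Mul(Add(3057, 4665), Add(4103, -1838))), Mul(7, -57)), Rational(-1, 41032)) = Add(Add(Add(-604, Mul(7722, 2265)), -399), Rational(-1, 41032)) = Add(Add(Add(-604, 17490330), -399), Rational(-1, 41032)) = Add(Add(17489726, -399), Rational(-1, 41032)) = Add(17489327, Rational(-1, 41032)) = Rational(717622065463, 41032)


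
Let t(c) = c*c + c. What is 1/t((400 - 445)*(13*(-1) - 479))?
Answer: 1/490201740 ≈ 2.0400e-9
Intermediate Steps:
t(c) = c + c² (t(c) = c² + c = c + c²)
1/t((400 - 445)*(13*(-1) - 479)) = 1/(((400 - 445)*(13*(-1) - 479))*(1 + (400 - 445)*(13*(-1) - 479))) = 1/((-45*(-13 - 479))*(1 - 45*(-13 - 479))) = 1/((-45*(-492))*(1 - 45*(-492))) = 1/(22140*(1 + 22140)) = 1/(22140*22141) = 1/490201740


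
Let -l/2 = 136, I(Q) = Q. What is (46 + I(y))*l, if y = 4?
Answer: -13600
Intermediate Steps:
l = -272 (l = -2*136 = -272)
(46 + I(y))*l = (46 + 4)*(-272) = 50*(-272) = -13600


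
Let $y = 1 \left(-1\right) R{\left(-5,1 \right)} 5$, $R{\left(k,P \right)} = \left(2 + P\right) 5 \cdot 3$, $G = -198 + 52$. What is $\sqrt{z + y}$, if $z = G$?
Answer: $i \sqrt{371} \approx 19.261 i$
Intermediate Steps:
$G = -146$
$R{\left(k,P \right)} = 30 + 15 P$ ($R{\left(k,P \right)} = \left(10 + 5 P\right) 3 = 30 + 15 P$)
$z = -146$
$y = -225$ ($y = 1 \left(-1\right) \left(30 + 15 \cdot 1\right) 5 = - \left(30 + 15\right) 5 = - 45 \cdot 5 = \left(-1\right) 225 = -225$)
$\sqrt{z + y} = \sqrt{-146 - 225} = \sqrt{-371} = i \sqrt{371}$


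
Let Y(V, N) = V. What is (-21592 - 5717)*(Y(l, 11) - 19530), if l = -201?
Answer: 538833879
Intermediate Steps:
(-21592 - 5717)*(Y(l, 11) - 19530) = (-21592 - 5717)*(-201 - 19530) = -27309*(-19731) = 538833879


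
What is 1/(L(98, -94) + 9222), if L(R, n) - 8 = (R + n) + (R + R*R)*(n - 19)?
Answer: -1/1087092 ≈ -9.1989e-7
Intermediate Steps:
L(R, n) = 8 + R + n + (-19 + n)*(R + R²) (L(R, n) = 8 + ((R + n) + (R + R*R)*(n - 19)) = 8 + ((R + n) + (R + R²)*(-19 + n)) = 8 + ((R + n) + (-19 + n)*(R + R²)) = 8 + (R + n + (-19 + n)*(R + R²)) = 8 + R + n + (-19 + n)*(R + R²))
1/(L(98, -94) + 9222) = 1/((8 - 94 - 19*98² - 18*98 + 98*(-94) - 94*98²) + 9222) = 1/((8 - 94 - 19*9604 - 1764 - 9212 - 94*9604) + 9222) = 1/((8 - 94 - 182476 - 1764 - 9212 - 902776) + 9222) = 1/(-1096314 + 9222) = 1/(-1087092) = -1/1087092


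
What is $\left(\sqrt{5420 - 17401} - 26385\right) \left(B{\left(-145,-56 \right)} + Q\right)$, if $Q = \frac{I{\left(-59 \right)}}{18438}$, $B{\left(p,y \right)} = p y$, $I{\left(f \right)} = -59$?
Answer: $- \frac{1316756626295}{6146} + \frac{149716501 i \sqrt{11981}}{18438} \approx -2.1425 \cdot 10^{8} + 8.888 \cdot 10^{5} i$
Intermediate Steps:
$Q = - \frac{59}{18438} \approx -0.0031999$
$\left(\sqrt{5420 - 17401} - 26385\right) \left(B{\left(-145,-56 \right)} + Q\right) = \left(\sqrt{5420 - 17401} - 26385\right) \left(\left(-145\right) \left(-56\right) - \frac{59}{18438}\right) = \left(\sqrt{-11981} - 26385\right) \left(8120 - \frac{59}{18438}\right) = \left(i \sqrt{11981} - 26385\right) \frac{149716501}{18438} = \left(-26385 + i \sqrt{11981}\right) \frac{149716501}{18438} = - \frac{1316756626295}{6146} + \frac{149716501 i \sqrt{11981}}{18438}$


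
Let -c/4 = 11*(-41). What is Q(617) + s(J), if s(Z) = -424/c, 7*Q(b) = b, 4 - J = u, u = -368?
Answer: 277525/3157 ≈ 87.908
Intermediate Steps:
J = 372 (J = 4 - 1*(-368) = 4 + 368 = 372)
Q(b) = b/7
c = 1804 (c = -44*(-41) = -4*(-451) = 1804)
s(Z) = -106/451 (s(Z) = -424/1804 = -424*1/1804 = -106/451)
Q(617) + s(J) = (⅐)*617 - 106/451 = 617/7 - 106/451 = 277525/3157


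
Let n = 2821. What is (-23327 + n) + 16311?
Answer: -4195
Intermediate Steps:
(-23327 + n) + 16311 = (-23327 + 2821) + 16311 = -20506 + 16311 = -4195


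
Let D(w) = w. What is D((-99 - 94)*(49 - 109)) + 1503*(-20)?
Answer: -18480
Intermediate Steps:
D((-99 - 94)*(49 - 109)) + 1503*(-20) = (-99 - 94)*(49 - 109) + 1503*(-20) = -193*(-60) - 30060 = 11580 - 30060 = -18480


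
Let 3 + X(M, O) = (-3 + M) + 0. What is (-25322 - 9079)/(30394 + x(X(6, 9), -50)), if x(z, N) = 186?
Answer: -34401/30580 ≈ -1.1250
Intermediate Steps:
X(M, O) = -6 + M (X(M, O) = -3 + ((-3 + M) + 0) = -3 + (-3 + M) = -6 + M)
(-25322 - 9079)/(30394 + x(X(6, 9), -50)) = (-25322 - 9079)/(30394 + 186) = -34401/30580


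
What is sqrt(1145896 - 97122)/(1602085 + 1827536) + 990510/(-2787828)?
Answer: -165085/464638 + sqrt(1048774)/3429621 ≈ -0.35500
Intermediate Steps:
sqrt(1145896 - 97122)/(1602085 + 1827536) + 990510/(-2787828) = sqrt(1048774)/3429621 + 990510*(-1/2787828) = sqrt(1048774)*(1/3429621) - 165085/464638 = sqrt(1048774)/3429621 - 165085/464638 = -165085/464638 + sqrt(1048774)/3429621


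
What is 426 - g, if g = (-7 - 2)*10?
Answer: 516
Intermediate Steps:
g = -90 (g = -9*10 = -90)
426 - g = 426 - 1*(-90) = 426 + 90 = 516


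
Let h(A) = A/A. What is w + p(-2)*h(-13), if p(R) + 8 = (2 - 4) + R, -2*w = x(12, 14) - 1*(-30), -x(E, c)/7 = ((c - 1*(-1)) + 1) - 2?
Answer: 22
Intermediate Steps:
x(E, c) = -7*c (x(E, c) = -7*(((c - 1*(-1)) + 1) - 2) = -7*(((c + 1) + 1) - 2) = -7*(((1 + c) + 1) - 2) = -7*((2 + c) - 2) = -7*c)
h(A) = 1
w = 34 (w = -(-7*14 - 1*(-30))/2 = -(-98 + 30)/2 = -½*(-68) = 34)
p(R) = -10 + R (p(R) = -8 + ((2 - 4) + R) = -8 + (-2 + R) = -10 + R)
w + p(-2)*h(-13) = 34 + (-10 - 2)*1 = 34 - 12*1 = 34 - 12 = 22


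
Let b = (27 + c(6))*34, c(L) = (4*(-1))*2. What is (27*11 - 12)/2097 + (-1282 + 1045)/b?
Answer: -104293/451554 ≈ -0.23096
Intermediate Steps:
c(L) = -8 (c(L) = -4*2 = -8)
b = 646 (b = (27 - 8)*34 = 19*34 = 646)
(27*11 - 12)/2097 + (-1282 + 1045)/b = (27*11 - 12)/2097 + (-1282 + 1045)/646 = (297 - 12)*(1/2097) - 237*1/646 = 285*(1/2097) - 237/646 = 95/699 - 237/646 = -104293/451554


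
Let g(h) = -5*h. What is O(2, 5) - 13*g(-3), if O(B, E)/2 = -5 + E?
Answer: -195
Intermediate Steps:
O(B, E) = -10 + 2*E (O(B, E) = 2*(-5 + E) = -10 + 2*E)
O(2, 5) - 13*g(-3) = (-10 + 2*5) - (-65)*(-3) = (-10 + 10) - 13*15 = 0 - 195 = -195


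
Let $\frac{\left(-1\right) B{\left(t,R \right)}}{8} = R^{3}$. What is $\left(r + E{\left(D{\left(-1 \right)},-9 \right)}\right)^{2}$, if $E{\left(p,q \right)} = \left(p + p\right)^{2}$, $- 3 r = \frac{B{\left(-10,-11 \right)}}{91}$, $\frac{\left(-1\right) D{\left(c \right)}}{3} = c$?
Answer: $\frac{672400}{74529} \approx 9.022$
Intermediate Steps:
$B{\left(t,R \right)} = - 8 R^{3}$
$D{\left(c \right)} = - 3 c$
$r = - \frac{10648}{273}$ ($r = - \frac{- 8 \left(-11\right)^{3} \cdot \frac{1}{91}}{3} = - \frac{\left(-8\right) \left(-1331\right) \frac{1}{91}}{3} = - \frac{10648 \cdot \frac{1}{91}}{3} = \left(- \frac{1}{3}\right) \frac{10648}{91} = - \frac{10648}{273} \approx -39.004$)
$E{\left(p,q \right)} = 4 p^{2}$ ($E{\left(p,q \right)} = \left(2 p\right)^{2} = 4 p^{2}$)
$\left(r + E{\left(D{\left(-1 \right)},-9 \right)}\right)^{2} = \left(- \frac{10648}{273} + 4 \left(\left(-3\right) \left(-1\right)\right)^{2}\right)^{2} = \left(- \frac{10648}{273} + 4 \cdot 3^{2}\right)^{2} = \left(- \frac{10648}{273} + 4 \cdot 9\right)^{2} = \left(- \frac{10648}{273} + 36\right)^{2} = \left(- \frac{820}{273}\right)^{2} = \frac{672400}{74529}$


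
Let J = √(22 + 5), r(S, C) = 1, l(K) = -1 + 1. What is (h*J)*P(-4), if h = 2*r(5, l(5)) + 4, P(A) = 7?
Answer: 126*√3 ≈ 218.24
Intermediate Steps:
l(K) = 0
J = 3*√3 (J = √27 = 3*√3 ≈ 5.1962)
h = 6 (h = 2*1 + 4 = 2 + 4 = 6)
(h*J)*P(-4) = (6*(3*√3))*7 = (18*√3)*7 = 126*√3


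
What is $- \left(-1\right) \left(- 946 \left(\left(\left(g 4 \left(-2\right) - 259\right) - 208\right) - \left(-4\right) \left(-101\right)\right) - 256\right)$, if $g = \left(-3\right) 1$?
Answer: $801006$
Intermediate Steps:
$g = -3$
$- \left(-1\right) \left(- 946 \left(\left(\left(g 4 \left(-2\right) - 259\right) - 208\right) - \left(-4\right) \left(-101\right)\right) - 256\right) = - \left(-1\right) \left(- 946 \left(\left(\left(\left(-3\right) 4 \left(-2\right) - 259\right) - 208\right) - \left(-4\right) \left(-101\right)\right) - 256\right) = - \left(-1\right) \left(- 946 \left(\left(\left(\left(-12\right) \left(-2\right) - 259\right) - 208\right) - 404\right) - 256\right) = - \left(-1\right) \left(- 946 \left(\left(\left(24 - 259\right) - 208\right) - 404\right) - 256\right) = - \left(-1\right) \left(- 946 \left(\left(-235 - 208\right) - 404\right) - 256\right) = - \left(-1\right) \left(- 946 \left(-443 - 404\right) - 256\right) = - \left(-1\right) \left(\left(-946\right) \left(-847\right) - 256\right) = - \left(-1\right) \left(801262 - 256\right) = - \left(-1\right) 801006 = \left(-1\right) \left(-801006\right) = 801006$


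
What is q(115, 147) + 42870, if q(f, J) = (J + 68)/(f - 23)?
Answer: 3944255/92 ≈ 42872.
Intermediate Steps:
q(f, J) = (68 + J)/(-23 + f)
q(115, 147) + 42870 = (68 + 147)/(-23 + 115) + 42870 = 215/92 + 42870 = 3944255/92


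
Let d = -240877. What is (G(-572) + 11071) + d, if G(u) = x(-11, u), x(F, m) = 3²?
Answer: -229797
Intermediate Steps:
x(F, m) = 9
G(u) = 9
(G(-572) + 11071) + d = (9 + 11071) - 240877 = 11080 - 240877 = -229797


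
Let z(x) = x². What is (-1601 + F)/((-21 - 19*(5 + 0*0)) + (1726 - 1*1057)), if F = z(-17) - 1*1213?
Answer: -2525/553 ≈ -4.5660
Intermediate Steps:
F = -924 (F = (-17)² - 1*1213 = 289 - 1213 = -924)
(-1601 + F)/((-21 - 19*(5 + 0*0)) + (1726 - 1*1057)) = (-1601 - 924)/((-21 - 19*(5 + 0*0)) + (1726 - 1*1057)) = -2525/((-21 - 19*(5 + 0)) + (1726 - 1057)) = -2525/((-21 - 19*5) + 669) = -2525/((-21 - 95) + 669) = -2525/(-116 + 669) = -2525/553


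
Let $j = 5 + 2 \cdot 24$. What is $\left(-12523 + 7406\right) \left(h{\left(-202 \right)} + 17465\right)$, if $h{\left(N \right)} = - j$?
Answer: $-89097204$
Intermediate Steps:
$j = 53$ ($j = 5 + 48 = 53$)
$h{\left(N \right)} = -53$ ($h{\left(N \right)} = \left(-1\right) 53 = -53$)
$\left(-12523 + 7406\right) \left(h{\left(-202 \right)} + 17465\right) = \left(-12523 + 7406\right) \left(-53 + 17465\right) = \left(-5117\right) 17412 = -89097204$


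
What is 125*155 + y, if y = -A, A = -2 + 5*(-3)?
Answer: 19392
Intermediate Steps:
A = -17 (A = -2 - 15 = -17)
y = 17 (y = -1*(-17) = 17)
125*155 + y = 125*155 + 17 = 19375 + 17 = 19392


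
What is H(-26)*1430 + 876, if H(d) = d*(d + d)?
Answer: 1934236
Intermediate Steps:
H(d) = 2*d² (H(d) = d*(2*d) = 2*d²)
H(-26)*1430 + 876 = (2*(-26)²)*1430 + 876 = (2*676)*1430 + 876 = 1352*1430 + 876 = 1933360 + 876 = 1934236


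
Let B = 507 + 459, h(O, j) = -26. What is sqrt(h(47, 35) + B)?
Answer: 2*sqrt(235) ≈ 30.659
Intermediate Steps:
B = 966
sqrt(h(47, 35) + B) = sqrt(-26 + 966) = sqrt(940) = 2*sqrt(235)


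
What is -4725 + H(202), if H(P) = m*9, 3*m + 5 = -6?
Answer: -4758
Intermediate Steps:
m = -11/3 (m = -5/3 + (⅓)*(-6) = -5/3 - 2 = -11/3 ≈ -3.6667)
H(P) = -33 (H(P) = -11/3*9 = -33)
-4725 + H(202) = -4725 - 33 = -4758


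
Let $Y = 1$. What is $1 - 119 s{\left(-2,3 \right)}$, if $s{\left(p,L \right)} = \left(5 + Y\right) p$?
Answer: $1429$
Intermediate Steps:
$s{\left(p,L \right)} = 6 p$ ($s{\left(p,L \right)} = \left(5 + 1\right) p = 6 p$)
$1 - 119 s{\left(-2,3 \right)} = 1 - 119 \cdot 6 \left(-2\right) = 1 - -1428 = 1 + 1428 = 1429$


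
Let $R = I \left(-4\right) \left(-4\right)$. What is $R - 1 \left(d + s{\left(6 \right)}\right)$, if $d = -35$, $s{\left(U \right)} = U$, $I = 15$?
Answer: $269$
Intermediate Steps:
$R = 240$ ($R = 15 \left(-4\right) \left(-4\right) = \left(-60\right) \left(-4\right) = 240$)
$R - 1 \left(d + s{\left(6 \right)}\right) = 240 - 1 \left(-35 + 6\right) = 240 - 1 \left(-29\right) = 240 - -29 = 240 + 29 = 269$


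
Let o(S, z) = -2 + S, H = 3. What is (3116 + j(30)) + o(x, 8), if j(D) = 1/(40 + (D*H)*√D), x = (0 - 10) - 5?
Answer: 18702464/6035 + 9*√30/24140 ≈ 3099.0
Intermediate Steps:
x = -15 (x = -10 - 5 = -15)
j(D) = 1/(40 + 3*D^(3/2)) (j(D) = 1/(40 + (D*3)*√D) = 1/(40 + (3*D)*√D) = 1/(40 + 3*D^(3/2)))
(3116 + j(30)) + o(x, 8) = (3116 + 1/(40 + 3*30^(3/2))) + (-2 - 15) = (3116 + 1/(40 + 3*(30*√30))) - 17 = (3116 + 1/(40 + 90*√30)) - 17 = 3099 + 1/(40 + 90*√30)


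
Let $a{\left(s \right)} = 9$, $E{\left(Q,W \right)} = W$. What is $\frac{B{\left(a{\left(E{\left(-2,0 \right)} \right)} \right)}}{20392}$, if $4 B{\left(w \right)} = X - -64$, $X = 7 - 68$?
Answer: $\frac{3}{81568} \approx 3.6779 \cdot 10^{-5}$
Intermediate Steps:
$X = -61$ ($X = 7 - 68 = -61$)
$B{\left(w \right)} = \frac{3}{4}$ ($B{\left(w \right)} = \frac{-61 - -64}{4} = \frac{-61 + 64}{4} = \frac{1}{4} \cdot 3 = \frac{3}{4}$)
$\frac{B{\left(a{\left(E{\left(-2,0 \right)} \right)} \right)}}{20392} = \frac{3}{4 \cdot 20392} = \frac{3}{4} \cdot \frac{1}{20392} = \frac{3}{81568}$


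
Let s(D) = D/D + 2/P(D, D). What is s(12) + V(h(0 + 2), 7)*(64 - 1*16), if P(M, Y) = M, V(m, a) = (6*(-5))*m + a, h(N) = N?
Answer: -15257/6 ≈ -2542.8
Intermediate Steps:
V(m, a) = a - 30*m (V(m, a) = -30*m + a = a - 30*m)
s(D) = 1 + 2/D (s(D) = D/D + 2/D = 1 + 2/D)
s(12) + V(h(0 + 2), 7)*(64 - 1*16) = (2 + 12)/12 + (7 - 30*(0 + 2))*(64 - 1*16) = (1/12)*14 + (7 - 30*2)*(64 - 16) = 7/6 + (7 - 60)*48 = 7/6 - 53*48 = 7/6 - 2544 = -15257/6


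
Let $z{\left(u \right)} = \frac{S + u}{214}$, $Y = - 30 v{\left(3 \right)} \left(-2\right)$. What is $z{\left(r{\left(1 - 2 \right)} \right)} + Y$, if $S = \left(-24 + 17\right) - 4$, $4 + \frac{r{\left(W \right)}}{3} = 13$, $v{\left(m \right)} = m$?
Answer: $\frac{19268}{107} \approx 180.07$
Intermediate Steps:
$r{\left(W \right)} = 27$ ($r{\left(W \right)} = -12 + 3 \cdot 13 = -12 + 39 = 27$)
$S = -11$ ($S = -7 - 4 = -11$)
$Y = 180$ ($Y = \left(-30\right) 3 \left(-2\right) = \left(-90\right) \left(-2\right) = 180$)
$z{\left(u \right)} = - \frac{11}{214} + \frac{u}{214}$ ($z{\left(u \right)} = \frac{-11 + u}{214} = \left(-11 + u\right) \frac{1}{214} = - \frac{11}{214} + \frac{u}{214}$)
$z{\left(r{\left(1 - 2 \right)} \right)} + Y = \left(- \frac{11}{214} + \frac{1}{214} \cdot 27\right) + 180 = \left(- \frac{11}{214} + \frac{27}{214}\right) + 180 = \frac{8}{107} + 180 = \frac{19268}{107}$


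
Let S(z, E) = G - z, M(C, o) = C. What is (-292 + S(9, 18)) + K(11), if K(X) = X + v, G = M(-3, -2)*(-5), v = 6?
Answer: -269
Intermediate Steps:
G = 15 (G = -3*(-5) = 15)
S(z, E) = 15 - z
K(X) = 6 + X (K(X) = X + 6 = 6 + X)
(-292 + S(9, 18)) + K(11) = (-292 + (15 - 1*9)) + (6 + 11) = (-292 + (15 - 9)) + 17 = (-292 + 6) + 17 = -286 + 17 = -269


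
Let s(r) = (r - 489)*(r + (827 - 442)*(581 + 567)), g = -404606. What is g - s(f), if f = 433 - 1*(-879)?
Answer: -365233922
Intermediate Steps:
f = 1312 (f = 433 + 879 = 1312)
s(r) = (-489 + r)*(441980 + r) (s(r) = (-489 + r)*(r + 385*1148) = (-489 + r)*(r + 441980) = (-489 + r)*(441980 + r))
g - s(f) = -404606 - (-216128220 + 1312² + 441491*1312) = -404606 - (-216128220 + 1721344 + 579236192) = -404606 - 1*364829316 = -404606 - 364829316 = -365233922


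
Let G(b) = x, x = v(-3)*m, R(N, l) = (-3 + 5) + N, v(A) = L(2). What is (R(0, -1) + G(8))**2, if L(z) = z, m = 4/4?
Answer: 16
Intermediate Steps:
m = 1 (m = 4*(1/4) = 1)
v(A) = 2
R(N, l) = 2 + N
x = 2 (x = 2*1 = 2)
G(b) = 2
(R(0, -1) + G(8))**2 = ((2 + 0) + 2)**2 = (2 + 2)**2 = 4**2 = 16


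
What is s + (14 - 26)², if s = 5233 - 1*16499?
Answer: -11122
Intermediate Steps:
s = -11266 (s = 5233 - 16499 = -11266)
s + (14 - 26)² = -11266 + (14 - 26)² = -11266 + (-12)² = -11266 + 144 = -11122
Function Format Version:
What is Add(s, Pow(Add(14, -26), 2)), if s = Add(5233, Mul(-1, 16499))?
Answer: -11122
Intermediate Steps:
s = -11266 (s = Add(5233, -16499) = -11266)
Add(s, Pow(Add(14, -26), 2)) = Add(-11266, Pow(Add(14, -26), 2)) = Add(-11266, Pow(-12, 2)) = Add(-11266, 144) = -11122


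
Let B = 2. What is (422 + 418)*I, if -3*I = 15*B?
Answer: -8400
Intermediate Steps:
I = -10 (I = -5*2 = -1/3*30 = -10)
(422 + 418)*I = (422 + 418)*(-10) = 840*(-10) = -8400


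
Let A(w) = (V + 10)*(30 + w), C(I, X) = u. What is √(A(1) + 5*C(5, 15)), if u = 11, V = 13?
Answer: 16*√3 ≈ 27.713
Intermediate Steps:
C(I, X) = 11
A(w) = 690 + 23*w (A(w) = (13 + 10)*(30 + w) = 23*(30 + w) = 690 + 23*w)
√(A(1) + 5*C(5, 15)) = √((690 + 23*1) + 5*11) = √((690 + 23) + 55) = √(713 + 55) = √768 = 16*√3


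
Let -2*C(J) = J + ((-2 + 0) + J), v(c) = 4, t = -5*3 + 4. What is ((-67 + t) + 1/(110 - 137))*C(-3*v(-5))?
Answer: -27391/27 ≈ -1014.5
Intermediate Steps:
t = -11 (t = -15 + 4 = -11)
C(J) = 1 - J (C(J) = -(J + ((-2 + 0) + J))/2 = -(J + (-2 + J))/2 = -(-2 + 2*J)/2 = 1 - J)
((-67 + t) + 1/(110 - 137))*C(-3*v(-5)) = ((-67 - 11) + 1/(110 - 137))*(1 - (-3)*4) = (-78 + 1/(-27))*(1 - 1*(-12)) = (-78 - 1/27)*(1 + 12) = -2107/27*13 = -27391/27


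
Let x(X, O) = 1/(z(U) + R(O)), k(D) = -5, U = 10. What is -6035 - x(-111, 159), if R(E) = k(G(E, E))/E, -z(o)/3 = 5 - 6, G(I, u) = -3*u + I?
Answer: -2848679/472 ≈ -6035.3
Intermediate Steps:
G(I, u) = I - 3*u
z(o) = 3 (z(o) = -3*(5 - 6) = -3*(-1) = 3)
R(E) = -5/E
x(X, O) = 1/(3 - 5/O)
-6035 - x(-111, 159) = -6035 - 159/(-5 + 3*159) = -6035 - 159/(-5 + 477) = -6035 - 159/472 = -2848679/472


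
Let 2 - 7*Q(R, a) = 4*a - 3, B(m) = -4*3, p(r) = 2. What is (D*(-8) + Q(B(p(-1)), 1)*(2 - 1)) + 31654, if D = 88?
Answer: 216651/7 ≈ 30950.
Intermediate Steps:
B(m) = -12
Q(R, a) = 5/7 - 4*a/7 (Q(R, a) = 2/7 - (4*a - 3)/7 = 2/7 - (-3 + 4*a)/7 = 2/7 + (3/7 - 4*a/7) = 5/7 - 4*a/7)
(D*(-8) + Q(B(p(-1)), 1)*(2 - 1)) + 31654 = (88*(-8) + (5/7 - 4/7*1)*(2 - 1)) + 31654 = (-704 + (5/7 - 4/7)*1) + 31654 = (-704 + (1/7)*1) + 31654 = (-704 + 1/7) + 31654 = -4927/7 + 31654 = 216651/7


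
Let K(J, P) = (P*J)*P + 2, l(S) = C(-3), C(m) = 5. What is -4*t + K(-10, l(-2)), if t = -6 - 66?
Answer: 40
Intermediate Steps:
l(S) = 5
t = -72
K(J, P) = 2 + J*P² (K(J, P) = (J*P)*P + 2 = J*P² + 2 = 2 + J*P²)
-4*t + K(-10, l(-2)) = -4*(-72) + (2 - 10*5²) = 288 + (2 - 10*25) = 288 + (2 - 250) = 288 - 248 = 40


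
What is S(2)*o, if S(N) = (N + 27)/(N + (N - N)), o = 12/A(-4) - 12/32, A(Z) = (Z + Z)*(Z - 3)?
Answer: -261/112 ≈ -2.3304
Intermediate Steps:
A(Z) = 2*Z*(-3 + Z) (A(Z) = (2*Z)*(-3 + Z) = 2*Z*(-3 + Z))
o = -9/56 (o = 12/((2*(-4)*(-3 - 4))) - 12/32 = 12/((2*(-4)*(-7))) - 12*1/32 = 12/56 - 3/8 = 12*(1/56) - 3/8 = 3/14 - 3/8 = -9/56 ≈ -0.16071)
S(N) = (27 + N)/N (S(N) = (27 + N)/(N + 0) = (27 + N)/N)
S(2)*o = ((27 + 2)/2)*(-9/56) = ((½)*29)*(-9/56) = (29/2)*(-9/56) = -261/112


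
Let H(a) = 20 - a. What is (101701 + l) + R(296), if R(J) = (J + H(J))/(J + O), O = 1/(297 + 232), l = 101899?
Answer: 6376143316/31317 ≈ 2.0360e+5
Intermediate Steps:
O = 1/529 ≈ 0.0018904
R(J) = 20/(1/529 + J) (R(J) = (J + (20 - J))/(J + 1/529) = 20/(1/529 + J))
(101701 + l) + R(296) = (101701 + 101899) + 10580/(1 + 529*296) = 203600 + 10580/(1 + 156584) = 203600 + 10580/156585 = 203600 + 10580*(1/156585) = 203600 + 2116/31317 = 6376143316/31317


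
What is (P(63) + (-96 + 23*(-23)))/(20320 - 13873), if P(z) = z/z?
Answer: -208/2149 ≈ -0.096789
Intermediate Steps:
P(z) = 1
(P(63) + (-96 + 23*(-23)))/(20320 - 13873) = (1 + (-96 + 23*(-23)))/(20320 - 13873) = (1 + (-96 - 529))/6447 = (1 - 625)*(1/6447) = -624*1/6447 = -208/2149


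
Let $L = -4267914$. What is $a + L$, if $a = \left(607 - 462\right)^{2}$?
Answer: $-4246889$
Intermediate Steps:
$a = 21025$ ($a = 145^{2} = 21025$)
$a + L = 21025 - 4267914 = -4246889$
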